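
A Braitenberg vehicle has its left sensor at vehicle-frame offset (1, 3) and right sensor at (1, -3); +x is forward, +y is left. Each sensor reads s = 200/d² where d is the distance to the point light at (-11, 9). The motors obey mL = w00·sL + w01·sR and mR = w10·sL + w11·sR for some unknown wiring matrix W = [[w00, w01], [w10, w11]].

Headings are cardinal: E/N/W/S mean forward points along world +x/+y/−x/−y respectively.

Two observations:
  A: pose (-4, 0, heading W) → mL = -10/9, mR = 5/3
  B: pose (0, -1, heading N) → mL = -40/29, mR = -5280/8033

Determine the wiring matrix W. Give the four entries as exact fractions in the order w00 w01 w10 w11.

-1 0 -1 1

obs A: pose=(-4,0,W) → sL=10/9, sR=25/9, mL=-10/9, mR=5/3
obs B: pose=(0,-1,N) → sL=40/29, sR=200/277, mL=-40/29, mR=-5280/8033
sensor matrix S = [[10/9, 25/9], [40/29, 200/277]]; det S = -73000/24099
solve [mL_A; mL_B] = S·[w00; w01] and [mR_A; mR_B] = S·[w10; w11]:
  w00 = -1, w01 = 0, w10 = -1, w11 = 1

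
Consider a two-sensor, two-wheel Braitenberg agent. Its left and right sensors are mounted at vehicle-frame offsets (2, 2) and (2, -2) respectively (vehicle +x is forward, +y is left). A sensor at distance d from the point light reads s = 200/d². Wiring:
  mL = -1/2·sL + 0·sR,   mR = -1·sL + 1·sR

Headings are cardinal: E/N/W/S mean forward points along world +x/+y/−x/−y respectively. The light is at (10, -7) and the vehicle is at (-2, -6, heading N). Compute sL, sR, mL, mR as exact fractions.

40/41 200/109 -20/41 3840/4469

left sensor world pos  = (-4, -4); dL² = 205
right sensor world pos = (0, -4); dR² = 109
sL = 200/205 = 40/41
sR = 200/109 = 200/109
mL = -1/2·sL + 0·sR = -20/41
mR = -1·sL + 1·sR = 3840/4469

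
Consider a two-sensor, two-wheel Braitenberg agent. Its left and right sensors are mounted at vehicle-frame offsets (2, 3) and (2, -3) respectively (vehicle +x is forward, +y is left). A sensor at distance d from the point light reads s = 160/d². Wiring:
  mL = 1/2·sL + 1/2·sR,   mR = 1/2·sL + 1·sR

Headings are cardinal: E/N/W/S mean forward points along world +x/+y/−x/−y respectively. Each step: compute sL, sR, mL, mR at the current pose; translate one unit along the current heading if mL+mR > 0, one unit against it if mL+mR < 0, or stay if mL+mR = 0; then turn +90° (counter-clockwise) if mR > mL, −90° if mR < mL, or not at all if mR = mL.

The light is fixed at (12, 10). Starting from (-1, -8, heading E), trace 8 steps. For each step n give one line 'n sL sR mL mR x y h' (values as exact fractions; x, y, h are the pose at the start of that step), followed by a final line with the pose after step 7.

n=0: pose=(-1,-8,E); sL=80/173, sR=80/281; mL=18160/48613, mR=25080/48613; mL+mR=43240/48613 → advance +1; mR−mL=40/281 → turn +1·90°
n=1: pose=(0,-8,N); sL=160/481, sR=160/337; mL=65440/162097, mR=103920/162097; mL+mR=169360/162097 → advance +1; mR−mL=80/337 → turn +1·90°
n=2: pose=(0,-7,W); sL=40/149, sR=20/49; mL=2470/7301, mR=3960/7301; mL+mR=6430/7301 → advance +1; mR−mL=10/49 → turn +1·90°
n=3: pose=(-1,-7,S); sL=160/461, sR=160/617; mL=86240/284437, mR=123120/284437; mL+mR=209360/284437 → advance +1; mR−mL=80/617 → turn +1·90°
n=4: pose=(-1,-8,E); sL=80/173, sR=80/281; mL=18160/48613, mR=25080/48613; mL+mR=43240/48613 → advance +1; mR−mL=40/281 → turn +1·90°
n=5: pose=(0,-8,N); sL=160/481, sR=160/337; mL=65440/162097, mR=103920/162097; mL+mR=169360/162097 → advance +1; mR−mL=80/337 → turn +1·90°
n=6: pose=(0,-7,W); sL=40/149, sR=20/49; mL=2470/7301, mR=3960/7301; mL+mR=6430/7301 → advance +1; mR−mL=10/49 → turn +1·90°
n=7: pose=(-1,-7,S); sL=160/461, sR=160/617; mL=86240/284437, mR=123120/284437; mL+mR=209360/284437 → advance +1; mR−mL=80/617 → turn +1·90°

0 80/173 80/281 18160/48613 25080/48613 -1 -8 E
1 160/481 160/337 65440/162097 103920/162097 0 -8 N
2 40/149 20/49 2470/7301 3960/7301 0 -7 W
3 160/461 160/617 86240/284437 123120/284437 -1 -7 S
4 80/173 80/281 18160/48613 25080/48613 -1 -8 E
5 160/481 160/337 65440/162097 103920/162097 0 -8 N
6 40/149 20/49 2470/7301 3960/7301 0 -7 W
7 160/461 160/617 86240/284437 123120/284437 -1 -7 S
final -1 -8 E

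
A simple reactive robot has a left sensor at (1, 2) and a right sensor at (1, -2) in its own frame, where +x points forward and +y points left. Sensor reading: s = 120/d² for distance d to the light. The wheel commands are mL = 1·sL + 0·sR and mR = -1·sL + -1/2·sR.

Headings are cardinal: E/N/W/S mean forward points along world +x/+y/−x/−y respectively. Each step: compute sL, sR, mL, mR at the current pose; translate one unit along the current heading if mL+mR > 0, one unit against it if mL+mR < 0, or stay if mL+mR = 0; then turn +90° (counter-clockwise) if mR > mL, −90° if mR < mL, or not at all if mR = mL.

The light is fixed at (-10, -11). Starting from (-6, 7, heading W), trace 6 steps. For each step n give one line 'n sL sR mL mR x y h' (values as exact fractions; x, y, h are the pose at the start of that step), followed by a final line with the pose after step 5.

0 24/53 120/409 24/53 -12996/21677 -6 7 W
1 12/37 12/41 12/37 -714/1517 -5 7 N
2 120/397 40/87 120/397 -18380/34539 -5 6 E
3 30/73 6/13 30/73 -609/949 -6 6 S
4 24/53 120/409 24/53 -12996/21677 -6 7 W
5 12/37 12/41 12/37 -714/1517 -5 7 N
final -5 6 E

n=0: pose=(-6,7,W); sL=24/53, sR=120/409; mL=24/53, mR=-12996/21677; mL+mR=-60/409 → advance -1; mR−mL=-22812/21677 → turn -1·90°
n=1: pose=(-5,7,N); sL=12/37, sR=12/41; mL=12/37, mR=-714/1517; mL+mR=-6/41 → advance -1; mR−mL=-1206/1517 → turn -1·90°
n=2: pose=(-5,6,E); sL=120/397, sR=40/87; mL=120/397, mR=-18380/34539; mL+mR=-20/87 → advance -1; mR−mL=-28820/34539 → turn -1·90°
n=3: pose=(-6,6,S); sL=30/73, sR=6/13; mL=30/73, mR=-609/949; mL+mR=-3/13 → advance -1; mR−mL=-999/949 → turn -1·90°
n=4: pose=(-6,7,W); sL=24/53, sR=120/409; mL=24/53, mR=-12996/21677; mL+mR=-60/409 → advance -1; mR−mL=-22812/21677 → turn -1·90°
n=5: pose=(-5,7,N); sL=12/37, sR=12/41; mL=12/37, mR=-714/1517; mL+mR=-6/41 → advance -1; mR−mL=-1206/1517 → turn -1·90°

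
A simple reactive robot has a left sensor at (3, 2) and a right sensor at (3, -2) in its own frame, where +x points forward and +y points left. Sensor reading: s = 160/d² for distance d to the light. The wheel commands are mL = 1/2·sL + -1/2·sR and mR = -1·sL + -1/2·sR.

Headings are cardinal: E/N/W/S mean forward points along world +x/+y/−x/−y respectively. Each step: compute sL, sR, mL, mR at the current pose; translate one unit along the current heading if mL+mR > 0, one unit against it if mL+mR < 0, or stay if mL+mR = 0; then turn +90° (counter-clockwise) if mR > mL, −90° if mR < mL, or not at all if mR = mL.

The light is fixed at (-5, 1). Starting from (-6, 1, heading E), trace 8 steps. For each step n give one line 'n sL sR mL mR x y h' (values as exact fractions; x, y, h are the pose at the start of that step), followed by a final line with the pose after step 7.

0 20 20 0 -30 -6 1 E
1 160/9 32/5 256/45 -944/45 -7 1 S
2 80/13 80/17 160/221 -1880/221 -7 2 W
3 32/5 160/17 -128/85 -944/85 -6 2 N
4 20 20 0 -30 -6 1 E
5 160/9 32/5 256/45 -944/45 -7 1 S
6 80/13 80/17 160/221 -1880/221 -7 2 W
7 32/5 160/17 -128/85 -944/85 -6 2 N
final -6 1 E

n=0: pose=(-6,1,E); sL=20, sR=20; mL=0, mR=-30; mL+mR=-30 → advance -1; mR−mL=-30 → turn -1·90°
n=1: pose=(-7,1,S); sL=160/9, sR=32/5; mL=256/45, mR=-944/45; mL+mR=-688/45 → advance -1; mR−mL=-80/3 → turn -1·90°
n=2: pose=(-7,2,W); sL=80/13, sR=80/17; mL=160/221, mR=-1880/221; mL+mR=-1720/221 → advance -1; mR−mL=-120/13 → turn -1·90°
n=3: pose=(-6,2,N); sL=32/5, sR=160/17; mL=-128/85, mR=-944/85; mL+mR=-1072/85 → advance -1; mR−mL=-48/5 → turn -1·90°
n=4: pose=(-6,1,E); sL=20, sR=20; mL=0, mR=-30; mL+mR=-30 → advance -1; mR−mL=-30 → turn -1·90°
n=5: pose=(-7,1,S); sL=160/9, sR=32/5; mL=256/45, mR=-944/45; mL+mR=-688/45 → advance -1; mR−mL=-80/3 → turn -1·90°
n=6: pose=(-7,2,W); sL=80/13, sR=80/17; mL=160/221, mR=-1880/221; mL+mR=-1720/221 → advance -1; mR−mL=-120/13 → turn -1·90°
n=7: pose=(-6,2,N); sL=32/5, sR=160/17; mL=-128/85, mR=-944/85; mL+mR=-1072/85 → advance -1; mR−mL=-48/5 → turn -1·90°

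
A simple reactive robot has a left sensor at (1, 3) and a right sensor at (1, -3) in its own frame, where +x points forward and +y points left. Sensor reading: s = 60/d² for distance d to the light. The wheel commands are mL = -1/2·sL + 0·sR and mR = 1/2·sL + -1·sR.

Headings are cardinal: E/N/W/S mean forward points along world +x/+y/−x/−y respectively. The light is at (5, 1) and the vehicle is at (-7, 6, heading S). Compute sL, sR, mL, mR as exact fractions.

60/97 60/241 -30/97 1410/23377

left sensor world pos  = (-4, 5); dL² = 97
right sensor world pos = (-10, 5); dR² = 241
sL = 60/97 = 60/97
sR = 60/241 = 60/241
mL = -1/2·sL + 0·sR = -30/97
mR = 1/2·sL + -1·sR = 1410/23377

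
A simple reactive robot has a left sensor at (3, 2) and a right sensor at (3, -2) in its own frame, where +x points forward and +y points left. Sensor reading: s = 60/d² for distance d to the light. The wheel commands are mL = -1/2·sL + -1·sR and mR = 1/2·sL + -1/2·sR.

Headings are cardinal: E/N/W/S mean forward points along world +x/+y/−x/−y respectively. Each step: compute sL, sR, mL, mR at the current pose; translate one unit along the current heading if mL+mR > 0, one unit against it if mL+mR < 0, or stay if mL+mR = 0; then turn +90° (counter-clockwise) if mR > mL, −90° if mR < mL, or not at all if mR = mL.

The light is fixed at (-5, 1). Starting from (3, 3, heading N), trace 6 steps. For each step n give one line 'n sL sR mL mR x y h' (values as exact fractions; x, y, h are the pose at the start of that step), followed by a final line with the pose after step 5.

0 60/61 12/25 -1482/1525 384/1525 3 3 N
1 30/13 30/17 -645/221 60/221 3 2 W
2 12/25 60/53 -1818/1325 -432/1325 4 2 S
3 3/8 5/12 -29/48 -1/48 4 3 E
4 60/61 12/25 -1482/1525 384/1525 3 3 N
5 30/13 30/17 -645/221 60/221 3 2 W
final 4 2 S

n=0: pose=(3,3,N); sL=60/61, sR=12/25; mL=-1482/1525, mR=384/1525; mL+mR=-18/25 → advance -1; mR−mL=1866/1525 → turn +1·90°
n=1: pose=(3,2,W); sL=30/13, sR=30/17; mL=-645/221, mR=60/221; mL+mR=-45/17 → advance -1; mR−mL=705/221 → turn +1·90°
n=2: pose=(4,2,S); sL=12/25, sR=60/53; mL=-1818/1325, mR=-432/1325; mL+mR=-90/53 → advance -1; mR−mL=1386/1325 → turn +1·90°
n=3: pose=(4,3,E); sL=3/8, sR=5/12; mL=-29/48, mR=-1/48; mL+mR=-5/8 → advance -1; mR−mL=7/12 → turn +1·90°
n=4: pose=(3,3,N); sL=60/61, sR=12/25; mL=-1482/1525, mR=384/1525; mL+mR=-18/25 → advance -1; mR−mL=1866/1525 → turn +1·90°
n=5: pose=(3,2,W); sL=30/13, sR=30/17; mL=-645/221, mR=60/221; mL+mR=-45/17 → advance -1; mR−mL=705/221 → turn +1·90°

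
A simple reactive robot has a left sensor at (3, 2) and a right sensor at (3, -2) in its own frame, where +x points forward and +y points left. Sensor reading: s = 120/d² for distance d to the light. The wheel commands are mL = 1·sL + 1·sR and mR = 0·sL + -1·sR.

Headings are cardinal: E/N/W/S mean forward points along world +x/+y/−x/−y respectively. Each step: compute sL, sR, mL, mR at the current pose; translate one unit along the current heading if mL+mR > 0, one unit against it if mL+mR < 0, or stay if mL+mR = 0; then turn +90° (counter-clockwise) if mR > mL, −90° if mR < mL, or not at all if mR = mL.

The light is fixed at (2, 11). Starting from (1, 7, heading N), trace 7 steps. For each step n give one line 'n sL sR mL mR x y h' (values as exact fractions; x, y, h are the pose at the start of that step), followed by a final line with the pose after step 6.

n=0: pose=(1,7,N); sL=12, sR=60; mL=72, mR=-60; mL+mR=12 → advance +1; mR−mL=-132 → turn -1·90°
n=1: pose=(1,8,E); sL=24, sR=120/29; mL=816/29, mR=-120/29; mL+mR=24 → advance +1; mR−mL=-936/29 → turn -1·90°
n=2: pose=(2,8,S); sL=3, sR=3; mL=6, mR=-3; mL+mR=3 → advance +1; mR−mL=-9 → turn -1·90°
n=3: pose=(2,7,W); sL=8/3, sR=120/13; mL=464/39, mR=-120/13; mL+mR=8/3 → advance +1; mR−mL=-824/39 → turn -1·90°
n=4: pose=(1,7,N); sL=12, sR=60; mL=72, mR=-60; mL+mR=12 → advance +1; mR−mL=-132 → turn -1·90°
n=5: pose=(1,8,E); sL=24, sR=120/29; mL=816/29, mR=-120/29; mL+mR=24 → advance +1; mR−mL=-936/29 → turn -1·90°
n=6: pose=(2,8,S); sL=3, sR=3; mL=6, mR=-3; mL+mR=3 → advance +1; mR−mL=-9 → turn -1·90°

0 12 60 72 -60 1 7 N
1 24 120/29 816/29 -120/29 1 8 E
2 3 3 6 -3 2 8 S
3 8/3 120/13 464/39 -120/13 2 7 W
4 12 60 72 -60 1 7 N
5 24 120/29 816/29 -120/29 1 8 E
6 3 3 6 -3 2 8 S
final 2 7 W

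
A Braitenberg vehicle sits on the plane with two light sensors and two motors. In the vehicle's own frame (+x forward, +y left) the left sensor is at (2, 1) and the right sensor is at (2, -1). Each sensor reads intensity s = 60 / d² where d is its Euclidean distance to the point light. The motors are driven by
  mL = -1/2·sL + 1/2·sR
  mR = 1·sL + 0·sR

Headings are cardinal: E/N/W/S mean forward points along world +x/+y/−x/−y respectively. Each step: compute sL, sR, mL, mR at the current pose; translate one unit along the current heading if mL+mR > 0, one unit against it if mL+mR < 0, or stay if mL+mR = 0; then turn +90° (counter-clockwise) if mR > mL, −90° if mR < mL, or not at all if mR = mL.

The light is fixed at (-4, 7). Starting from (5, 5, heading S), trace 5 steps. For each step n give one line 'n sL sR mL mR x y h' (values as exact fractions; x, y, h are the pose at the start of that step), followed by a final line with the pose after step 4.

n=0: pose=(5,5,S); sL=15/29, sR=3/4; mL=27/232, mR=15/29; mL+mR=147/232 → advance +1; mR−mL=93/232 → turn +1·90°
n=1: pose=(5,4,E); sL=12/25, sR=60/137; mL=-72/3425, mR=12/25; mL+mR=1572/3425 → advance +1; mR−mL=1716/3425 → turn +1·90°
n=2: pose=(6,4,N); sL=30/41, sR=30/61; mL=-300/2501, mR=30/41; mL+mR=1530/2501 → advance +1; mR−mL=2130/2501 → turn +1·90°
n=3: pose=(6,5,W); sL=60/73, sR=12/13; mL=48/949, mR=60/73; mL+mR=828/949 → advance +1; mR−mL=732/949 → turn +1·90°
n=4: pose=(5,5,S); sL=15/29, sR=3/4; mL=27/232, mR=15/29; mL+mR=147/232 → advance +1; mR−mL=93/232 → turn +1·90°

0 15/29 3/4 27/232 15/29 5 5 S
1 12/25 60/137 -72/3425 12/25 5 4 E
2 30/41 30/61 -300/2501 30/41 6 4 N
3 60/73 12/13 48/949 60/73 6 5 W
4 15/29 3/4 27/232 15/29 5 5 S
final 5 4 E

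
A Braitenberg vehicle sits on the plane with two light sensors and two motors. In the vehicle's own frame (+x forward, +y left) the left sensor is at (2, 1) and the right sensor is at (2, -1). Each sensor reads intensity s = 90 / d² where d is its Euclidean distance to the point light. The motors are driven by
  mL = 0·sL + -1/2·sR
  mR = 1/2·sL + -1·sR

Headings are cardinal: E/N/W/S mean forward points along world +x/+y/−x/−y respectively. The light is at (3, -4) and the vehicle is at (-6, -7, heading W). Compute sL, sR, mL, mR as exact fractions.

left sensor world pos  = (-8, -8); dL² = 137
right sensor world pos = (-8, -6); dR² = 125
sL = 90/137 = 90/137
sR = 90/125 = 18/25
mL = 0·sL + -1/2·sR = -9/25
mR = 1/2·sL + -1·sR = -1341/3425

90/137 18/25 -9/25 -1341/3425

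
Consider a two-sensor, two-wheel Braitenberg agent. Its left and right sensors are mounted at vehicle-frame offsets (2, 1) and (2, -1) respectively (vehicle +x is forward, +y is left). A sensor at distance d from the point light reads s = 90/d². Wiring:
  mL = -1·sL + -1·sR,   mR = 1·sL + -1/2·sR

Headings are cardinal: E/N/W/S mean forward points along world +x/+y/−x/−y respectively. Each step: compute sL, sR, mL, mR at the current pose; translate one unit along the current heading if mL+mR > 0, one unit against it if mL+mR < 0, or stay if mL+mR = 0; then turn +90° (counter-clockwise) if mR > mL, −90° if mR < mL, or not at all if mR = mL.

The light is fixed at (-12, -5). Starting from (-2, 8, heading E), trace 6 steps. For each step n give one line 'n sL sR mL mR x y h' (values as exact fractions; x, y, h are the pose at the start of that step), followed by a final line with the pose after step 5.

0 9/34 5/16 -157/272 59/544 -2 8 E
1 90/289 18/65 -11052/18785 3249/18785 -3 8 N
2 9/17 45/109 -1746/1853 1197/3706 -3 7 W
3 90/221 90/181 -36180/40001 6345/40001 -2 7 S
4 9/34 5/16 -157/272 59/544 -2 8 E
5 90/289 18/65 -11052/18785 3249/18785 -3 8 N
final -3 7 W

n=0: pose=(-2,8,E); sL=9/34, sR=5/16; mL=-157/272, mR=59/544; mL+mR=-15/32 → advance -1; mR−mL=373/544 → turn +1·90°
n=1: pose=(-3,8,N); sL=90/289, sR=18/65; mL=-11052/18785, mR=3249/18785; mL+mR=-27/65 → advance -1; mR−mL=14301/18785 → turn +1·90°
n=2: pose=(-3,7,W); sL=9/17, sR=45/109; mL=-1746/1853, mR=1197/3706; mL+mR=-135/218 → advance -1; mR−mL=4689/3706 → turn +1·90°
n=3: pose=(-2,7,S); sL=90/221, sR=90/181; mL=-36180/40001, mR=6345/40001; mL+mR=-135/181 → advance -1; mR−mL=42525/40001 → turn +1·90°
n=4: pose=(-2,8,E); sL=9/34, sR=5/16; mL=-157/272, mR=59/544; mL+mR=-15/32 → advance -1; mR−mL=373/544 → turn +1·90°
n=5: pose=(-3,8,N); sL=90/289, sR=18/65; mL=-11052/18785, mR=3249/18785; mL+mR=-27/65 → advance -1; mR−mL=14301/18785 → turn +1·90°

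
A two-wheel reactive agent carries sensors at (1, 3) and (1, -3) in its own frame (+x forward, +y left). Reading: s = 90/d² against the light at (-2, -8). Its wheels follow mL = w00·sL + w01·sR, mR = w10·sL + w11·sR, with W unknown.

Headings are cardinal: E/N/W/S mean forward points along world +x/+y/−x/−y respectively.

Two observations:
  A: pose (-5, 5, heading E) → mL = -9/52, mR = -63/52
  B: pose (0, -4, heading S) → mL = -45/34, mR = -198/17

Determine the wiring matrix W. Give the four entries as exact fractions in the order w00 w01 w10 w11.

-1/2 0 -1 -1

obs A: pose=(-5,5,E) → sL=9/26, sR=45/52, mL=-9/52, mR=-63/52
obs B: pose=(0,-4,S) → sL=45/17, sR=9, mL=-45/34, mR=-198/17
sensor matrix S = [[9/26, 45/52], [45/17, 9]]; det S = 729/884
solve [mL_A; mL_B] = S·[w00; w01] and [mR_A; mR_B] = S·[w10; w11]:
  w00 = -1/2, w01 = 0, w10 = -1, w11 = -1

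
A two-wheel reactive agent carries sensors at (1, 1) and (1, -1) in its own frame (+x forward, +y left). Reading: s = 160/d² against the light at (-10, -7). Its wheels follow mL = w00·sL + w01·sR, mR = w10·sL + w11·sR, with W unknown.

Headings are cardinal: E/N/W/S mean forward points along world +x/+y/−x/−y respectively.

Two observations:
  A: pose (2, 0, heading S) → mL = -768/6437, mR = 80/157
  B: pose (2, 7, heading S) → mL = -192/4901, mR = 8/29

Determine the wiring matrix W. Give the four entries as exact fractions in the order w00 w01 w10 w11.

obs A: pose=(2,0,S) → sL=32/41, sR=160/157, mL=-768/6437, mR=80/157
obs B: pose=(2,7,S) → sL=80/169, sR=16/29, mL=-192/4901, mR=8/29
sensor matrix S = [[32/41, 160/157], [80/169, 16/29]]; det S = -1634304/31547737
solve [mL_A; mL_B] = S·[w00; w01] and [mR_A; mR_B] = S·[w10; w11]:
  w00 = 1/2, w01 = -1/2, w10 = 0, w11 = 1/2

1/2 -1/2 0 1/2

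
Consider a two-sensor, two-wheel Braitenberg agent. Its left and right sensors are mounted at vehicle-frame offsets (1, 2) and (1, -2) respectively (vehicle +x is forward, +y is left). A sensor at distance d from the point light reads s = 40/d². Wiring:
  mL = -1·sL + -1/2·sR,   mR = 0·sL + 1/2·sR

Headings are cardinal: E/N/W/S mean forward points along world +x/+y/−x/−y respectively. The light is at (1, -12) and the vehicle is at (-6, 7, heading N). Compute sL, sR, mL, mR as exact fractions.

40/481 8/85 -5324/40885 4/85

left sensor world pos  = (-8, 8); dL² = 481
right sensor world pos = (-4, 8); dR² = 425
sL = 40/481 = 40/481
sR = 40/425 = 8/85
mL = -1·sL + -1/2·sR = -5324/40885
mR = 0·sL + 1/2·sR = 4/85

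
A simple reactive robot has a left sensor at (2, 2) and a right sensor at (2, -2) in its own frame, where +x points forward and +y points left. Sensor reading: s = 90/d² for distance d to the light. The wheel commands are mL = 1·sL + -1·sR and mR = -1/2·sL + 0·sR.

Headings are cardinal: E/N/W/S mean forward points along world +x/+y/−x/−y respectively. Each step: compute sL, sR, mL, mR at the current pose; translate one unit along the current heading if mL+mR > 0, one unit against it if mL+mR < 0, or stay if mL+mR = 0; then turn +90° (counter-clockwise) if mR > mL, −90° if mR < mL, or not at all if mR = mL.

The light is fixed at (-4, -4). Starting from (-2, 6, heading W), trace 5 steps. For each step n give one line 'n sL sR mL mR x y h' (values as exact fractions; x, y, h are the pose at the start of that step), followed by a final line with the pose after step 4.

0 45/32 5/8 25/32 -45/64 -2 6 W
1 18/29 10/17 16/493 -9/29 -3 6 N
2 9/13 45/29 -324/377 -9/26 -3 5 E
3 18/25 18/25 0 -9/25 -4 5 N
4 45/52 9/4 -18/13 -45/104 -4 4 E
final -5 4 N

n=0: pose=(-2,6,W); sL=45/32, sR=5/8; mL=25/32, mR=-45/64; mL+mR=5/64 → advance +1; mR−mL=-95/64 → turn -1·90°
n=1: pose=(-3,6,N); sL=18/29, sR=10/17; mL=16/493, mR=-9/29; mL+mR=-137/493 → advance -1; mR−mL=-169/493 → turn -1·90°
n=2: pose=(-3,5,E); sL=9/13, sR=45/29; mL=-324/377, mR=-9/26; mL+mR=-909/754 → advance -1; mR−mL=387/754 → turn +1·90°
n=3: pose=(-4,5,N); sL=18/25, sR=18/25; mL=0, mR=-9/25; mL+mR=-9/25 → advance -1; mR−mL=-9/25 → turn -1·90°
n=4: pose=(-4,4,E); sL=45/52, sR=9/4; mL=-18/13, mR=-45/104; mL+mR=-189/104 → advance -1; mR−mL=99/104 → turn +1·90°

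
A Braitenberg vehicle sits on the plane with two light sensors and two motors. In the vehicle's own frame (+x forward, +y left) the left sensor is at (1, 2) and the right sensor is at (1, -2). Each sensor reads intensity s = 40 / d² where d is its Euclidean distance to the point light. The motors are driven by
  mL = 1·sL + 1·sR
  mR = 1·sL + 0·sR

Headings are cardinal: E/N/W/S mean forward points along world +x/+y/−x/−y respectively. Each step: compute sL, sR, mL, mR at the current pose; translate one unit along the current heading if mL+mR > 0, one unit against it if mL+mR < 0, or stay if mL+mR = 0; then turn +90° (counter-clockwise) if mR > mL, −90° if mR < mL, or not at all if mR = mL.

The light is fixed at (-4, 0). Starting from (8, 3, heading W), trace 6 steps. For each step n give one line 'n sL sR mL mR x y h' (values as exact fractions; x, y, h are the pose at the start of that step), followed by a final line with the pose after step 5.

0 20/61 20/73 2680/4453 20/61 8 3 W
1 40/97 8/37 2256/3589 40/97 7 3 N
2 2/9 10/37 164/333 2/9 7 4 E
3 8/41 40/109 2512/4469 8/41 8 4 S
4 20/61 20/73 2680/4453 20/61 8 3 W
5 40/97 8/37 2256/3589 40/97 7 3 N
final 7 4 E

n=0: pose=(8,3,W); sL=20/61, sR=20/73; mL=2680/4453, mR=20/61; mL+mR=4140/4453 → advance +1; mR−mL=-20/73 → turn -1·90°
n=1: pose=(7,3,N); sL=40/97, sR=8/37; mL=2256/3589, mR=40/97; mL+mR=3736/3589 → advance +1; mR−mL=-8/37 → turn -1·90°
n=2: pose=(7,4,E); sL=2/9, sR=10/37; mL=164/333, mR=2/9; mL+mR=238/333 → advance +1; mR−mL=-10/37 → turn -1·90°
n=3: pose=(8,4,S); sL=8/41, sR=40/109; mL=2512/4469, mR=8/41; mL+mR=3384/4469 → advance +1; mR−mL=-40/109 → turn -1·90°
n=4: pose=(8,3,W); sL=20/61, sR=20/73; mL=2680/4453, mR=20/61; mL+mR=4140/4453 → advance +1; mR−mL=-20/73 → turn -1·90°
n=5: pose=(7,3,N); sL=40/97, sR=8/37; mL=2256/3589, mR=40/97; mL+mR=3736/3589 → advance +1; mR−mL=-8/37 → turn -1·90°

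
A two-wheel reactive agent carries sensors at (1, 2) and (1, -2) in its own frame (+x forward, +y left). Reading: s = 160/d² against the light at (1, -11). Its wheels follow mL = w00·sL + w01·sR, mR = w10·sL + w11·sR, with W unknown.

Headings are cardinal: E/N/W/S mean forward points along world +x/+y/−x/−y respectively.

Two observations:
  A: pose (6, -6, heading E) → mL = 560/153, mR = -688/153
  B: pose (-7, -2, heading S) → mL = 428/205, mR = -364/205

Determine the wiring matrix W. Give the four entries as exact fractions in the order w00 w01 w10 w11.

1 1/2 -1/2 -1

obs A: pose=(6,-6,E) → sL=32/17, sR=32/9, mL=560/153, mR=-688/153
obs B: pose=(-7,-2,S) → sL=8/5, sR=40/41, mL=428/205, mR=-364/205
sensor matrix S = [[32/17, 32/9], [8/5, 40/41]]; det S = -120832/31365
solve [mL_A; mL_B] = S·[w00; w01] and [mR_A; mR_B] = S·[w10; w11]:
  w00 = 1, w01 = 1/2, w10 = -1/2, w11 = -1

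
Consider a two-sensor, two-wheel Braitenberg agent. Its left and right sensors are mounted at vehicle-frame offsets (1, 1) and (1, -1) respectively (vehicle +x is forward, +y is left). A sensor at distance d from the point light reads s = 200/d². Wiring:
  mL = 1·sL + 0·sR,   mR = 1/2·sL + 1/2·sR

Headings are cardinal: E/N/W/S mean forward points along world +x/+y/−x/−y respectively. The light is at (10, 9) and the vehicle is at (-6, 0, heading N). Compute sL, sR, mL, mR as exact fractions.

200/353 200/289 200/353 64200/102017

left sensor world pos  = (-7, 1); dL² = 353
right sensor world pos = (-5, 1); dR² = 289
sL = 200/353 = 200/353
sR = 200/289 = 200/289
mL = 1·sL + 0·sR = 200/353
mR = 1/2·sL + 1/2·sR = 64200/102017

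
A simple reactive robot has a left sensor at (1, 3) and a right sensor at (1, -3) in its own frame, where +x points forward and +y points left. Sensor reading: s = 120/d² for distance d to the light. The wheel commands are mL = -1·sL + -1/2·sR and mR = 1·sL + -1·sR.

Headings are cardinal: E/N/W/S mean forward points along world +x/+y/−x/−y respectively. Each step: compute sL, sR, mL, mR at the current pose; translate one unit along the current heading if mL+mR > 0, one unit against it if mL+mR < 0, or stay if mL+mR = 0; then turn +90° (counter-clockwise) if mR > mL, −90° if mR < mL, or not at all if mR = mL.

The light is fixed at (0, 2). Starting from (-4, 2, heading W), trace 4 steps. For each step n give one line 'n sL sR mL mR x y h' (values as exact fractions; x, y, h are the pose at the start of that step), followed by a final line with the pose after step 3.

0 60/17 60/17 -90/17 0 -4 2 W
1 120 120/37 -4500/37 4320/37 -3 2 S
2 6 15 -27/2 -9 -3 3 E
3 120/53 24 -756/53 -1152/53 -4 3 N
final -4 2 E

n=0: pose=(-4,2,W); sL=60/17, sR=60/17; mL=-90/17, mR=0; mL+mR=-90/17 → advance -1; mR−mL=90/17 → turn +1·90°
n=1: pose=(-3,2,S); sL=120, sR=120/37; mL=-4500/37, mR=4320/37; mL+mR=-180/37 → advance -1; mR−mL=8820/37 → turn +1·90°
n=2: pose=(-3,3,E); sL=6, sR=15; mL=-27/2, mR=-9; mL+mR=-45/2 → advance -1; mR−mL=9/2 → turn +1·90°
n=3: pose=(-4,3,N); sL=120/53, sR=24; mL=-756/53, mR=-1152/53; mL+mR=-36 → advance -1; mR−mL=-396/53 → turn -1·90°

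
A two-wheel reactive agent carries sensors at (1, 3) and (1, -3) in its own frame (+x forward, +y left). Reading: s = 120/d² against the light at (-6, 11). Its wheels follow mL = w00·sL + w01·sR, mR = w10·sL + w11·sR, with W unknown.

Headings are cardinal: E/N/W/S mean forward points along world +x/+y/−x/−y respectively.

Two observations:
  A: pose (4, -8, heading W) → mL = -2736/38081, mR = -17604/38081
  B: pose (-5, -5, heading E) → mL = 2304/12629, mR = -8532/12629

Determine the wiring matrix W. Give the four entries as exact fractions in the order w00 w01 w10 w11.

1/2 -1/2 -1/2 -1

obs A: pose=(4,-8,W) → sL=24/113, sR=120/337, mL=-2736/38081, mR=-17604/38081
obs B: pose=(-5,-5,E) → sL=120/173, sR=24/73, mL=2304/12629, mR=-8532/12629
sensor matrix S = [[24/113, 120/337], [120/173, 24/73]]; det S = -85204224/480924949
solve [mL_A; mL_B] = S·[w00; w01] and [mR_A; mR_B] = S·[w10; w11]:
  w00 = 1/2, w01 = -1/2, w10 = -1/2, w11 = -1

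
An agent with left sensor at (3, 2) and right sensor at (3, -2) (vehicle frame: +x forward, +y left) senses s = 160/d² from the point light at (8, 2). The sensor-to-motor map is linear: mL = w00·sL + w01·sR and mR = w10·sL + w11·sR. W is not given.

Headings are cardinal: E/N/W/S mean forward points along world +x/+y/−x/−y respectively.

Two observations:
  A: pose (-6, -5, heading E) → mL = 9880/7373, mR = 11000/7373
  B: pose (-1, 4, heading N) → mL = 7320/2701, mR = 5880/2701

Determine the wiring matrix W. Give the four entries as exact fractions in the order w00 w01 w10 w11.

1/2 1 1 1/2

obs A: pose=(-6,-5,E) → sL=80/73, sR=80/101, mL=9880/7373, mR=11000/7373
obs B: pose=(-1,4,N) → sL=80/73, sR=80/37, mL=7320/2701, mR=5880/2701
sensor matrix S = [[80/73, 80/101], [80/73, 80/37]]; det S = 409600/272801
solve [mL_A; mL_B] = S·[w00; w01] and [mR_A; mR_B] = S·[w10; w11]:
  w00 = 1/2, w01 = 1, w10 = 1, w11 = 1/2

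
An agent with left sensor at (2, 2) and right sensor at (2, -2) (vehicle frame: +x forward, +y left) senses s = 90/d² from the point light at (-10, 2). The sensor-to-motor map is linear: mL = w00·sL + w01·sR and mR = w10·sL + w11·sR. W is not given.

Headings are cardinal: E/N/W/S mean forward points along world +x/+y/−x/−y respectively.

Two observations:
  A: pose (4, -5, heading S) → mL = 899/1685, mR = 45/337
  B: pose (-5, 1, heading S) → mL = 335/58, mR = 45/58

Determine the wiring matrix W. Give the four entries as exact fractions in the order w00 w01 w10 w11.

1/2 1 1/2 0

obs A: pose=(4,-5,S) → sL=90/337, sR=2/5, mL=899/1685, mR=45/337
obs B: pose=(-5,1,S) → sL=45/29, sR=5, mL=335/58, mR=45/58
sensor matrix S = [[90/337, 2/5], [45/29, 5]]; det S = 6984/9773
solve [mL_A; mL_B] = S·[w00; w01] and [mR_A; mR_B] = S·[w10; w11]:
  w00 = 1/2, w01 = 1, w10 = 1/2, w11 = 0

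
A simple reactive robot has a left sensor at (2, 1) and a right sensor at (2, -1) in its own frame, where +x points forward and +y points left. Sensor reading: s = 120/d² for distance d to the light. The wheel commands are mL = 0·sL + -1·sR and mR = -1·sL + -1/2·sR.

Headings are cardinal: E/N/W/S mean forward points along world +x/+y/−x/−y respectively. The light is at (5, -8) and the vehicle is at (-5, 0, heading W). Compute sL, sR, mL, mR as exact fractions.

left sensor world pos  = (-7, -1); dL² = 193
right sensor world pos = (-7, 1); dR² = 225
sL = 120/193 = 120/193
sR = 120/225 = 8/15
mL = 0·sL + -1·sR = -8/15
mR = -1·sL + -1/2·sR = -2572/2895

120/193 8/15 -8/15 -2572/2895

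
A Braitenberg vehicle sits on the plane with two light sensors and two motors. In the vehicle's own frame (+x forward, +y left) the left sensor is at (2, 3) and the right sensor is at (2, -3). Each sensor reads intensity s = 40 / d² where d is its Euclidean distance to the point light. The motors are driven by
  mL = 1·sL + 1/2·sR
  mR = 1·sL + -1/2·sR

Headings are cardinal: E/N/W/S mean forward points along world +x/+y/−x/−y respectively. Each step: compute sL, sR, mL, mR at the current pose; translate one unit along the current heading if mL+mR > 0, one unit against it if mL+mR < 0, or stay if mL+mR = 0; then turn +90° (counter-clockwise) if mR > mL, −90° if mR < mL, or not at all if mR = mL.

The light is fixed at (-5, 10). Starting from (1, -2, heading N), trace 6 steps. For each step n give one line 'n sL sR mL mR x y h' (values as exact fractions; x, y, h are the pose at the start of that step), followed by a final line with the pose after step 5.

n=0: pose=(1,-2,N); sL=40/109, sR=40/181; mL=9420/19729, mR=5060/19729; mL+mR=80/109 → advance +1; mR−mL=-40/181 → turn -1·90°
n=1: pose=(1,-1,E); sL=5/16, sR=2/13; mL=81/208, mR=49/208; mL+mR=5/8 → advance +1; mR−mL=-2/13 → turn -1·90°
n=2: pose=(2,-1,S); sL=40/269, sR=8/37; mL=2556/9953, mR=404/9953; mL+mR=80/269 → advance +1; mR−mL=-8/37 → turn -1·90°
n=3: pose=(2,-2,W); sL=4/25, sR=20/53; mL=462/1325, mR=-38/1325; mL+mR=8/25 → advance +1; mR−mL=-20/53 → turn -1·90°
n=4: pose=(1,-2,N); sL=40/109, sR=40/181; mL=9420/19729, mR=5060/19729; mL+mR=80/109 → advance +1; mR−mL=-40/181 → turn -1·90°
n=5: pose=(1,-1,E); sL=5/16, sR=2/13; mL=81/208, mR=49/208; mL+mR=5/8 → advance +1; mR−mL=-2/13 → turn -1·90°

0 40/109 40/181 9420/19729 5060/19729 1 -2 N
1 5/16 2/13 81/208 49/208 1 -1 E
2 40/269 8/37 2556/9953 404/9953 2 -1 S
3 4/25 20/53 462/1325 -38/1325 2 -2 W
4 40/109 40/181 9420/19729 5060/19729 1 -2 N
5 5/16 2/13 81/208 49/208 1 -1 E
final 2 -1 S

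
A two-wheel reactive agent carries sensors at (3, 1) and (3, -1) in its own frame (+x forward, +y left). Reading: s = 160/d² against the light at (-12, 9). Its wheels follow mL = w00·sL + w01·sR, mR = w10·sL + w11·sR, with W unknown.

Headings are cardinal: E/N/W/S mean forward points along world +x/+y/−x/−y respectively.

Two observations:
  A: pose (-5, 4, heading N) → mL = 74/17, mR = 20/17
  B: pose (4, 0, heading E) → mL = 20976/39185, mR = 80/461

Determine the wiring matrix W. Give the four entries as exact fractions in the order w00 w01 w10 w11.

1/2 1 0 1/2

obs A: pose=(-5,4,N) → sL=4, sR=40/17, mL=74/17, mR=20/17
obs B: pose=(4,0,E) → sL=32/85, sR=160/461, mL=20976/39185, mR=80/461
sensor matrix S = [[4, 40/17], [32/85, 160/461]]; det S = 66944/133229
solve [mL_A; mL_B] = S·[w00; w01] and [mR_A; mR_B] = S·[w10; w11]:
  w00 = 1/2, w01 = 1, w10 = 0, w11 = 1/2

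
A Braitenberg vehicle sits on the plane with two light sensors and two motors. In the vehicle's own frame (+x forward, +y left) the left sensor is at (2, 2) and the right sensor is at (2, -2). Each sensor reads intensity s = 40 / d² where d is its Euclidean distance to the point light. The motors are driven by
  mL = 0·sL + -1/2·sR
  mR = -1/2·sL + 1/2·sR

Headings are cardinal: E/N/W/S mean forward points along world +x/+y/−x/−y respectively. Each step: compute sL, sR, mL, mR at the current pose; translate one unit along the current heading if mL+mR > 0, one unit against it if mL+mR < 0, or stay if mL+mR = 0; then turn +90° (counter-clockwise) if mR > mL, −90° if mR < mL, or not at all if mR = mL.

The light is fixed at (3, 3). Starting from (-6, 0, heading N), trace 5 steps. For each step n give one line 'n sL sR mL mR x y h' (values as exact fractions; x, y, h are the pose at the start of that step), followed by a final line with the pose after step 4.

0 20/61 4/5 -2/5 72/305 -6 0 N
1 40/157 8/25 -4/25 128/3925 -6 -1 W
2 5/9 5/17 -5/34 -20/153 -5 -1 S
3 40/37 40/61 -20/61 -480/2257 -5 0 E
4 20/61 4/5 -2/5 72/305 -6 0 N
final -6 -1 W

n=0: pose=(-6,0,N); sL=20/61, sR=4/5; mL=-2/5, mR=72/305; mL+mR=-10/61 → advance -1; mR−mL=194/305 → turn +1·90°
n=1: pose=(-6,-1,W); sL=40/157, sR=8/25; mL=-4/25, mR=128/3925; mL+mR=-20/157 → advance -1; mR−mL=756/3925 → turn +1·90°
n=2: pose=(-5,-1,S); sL=5/9, sR=5/17; mL=-5/34, mR=-20/153; mL+mR=-5/18 → advance -1; mR−mL=5/306 → turn +1·90°
n=3: pose=(-5,0,E); sL=40/37, sR=40/61; mL=-20/61, mR=-480/2257; mL+mR=-20/37 → advance -1; mR−mL=260/2257 → turn +1·90°
n=4: pose=(-6,0,N); sL=20/61, sR=4/5; mL=-2/5, mR=72/305; mL+mR=-10/61 → advance -1; mR−mL=194/305 → turn +1·90°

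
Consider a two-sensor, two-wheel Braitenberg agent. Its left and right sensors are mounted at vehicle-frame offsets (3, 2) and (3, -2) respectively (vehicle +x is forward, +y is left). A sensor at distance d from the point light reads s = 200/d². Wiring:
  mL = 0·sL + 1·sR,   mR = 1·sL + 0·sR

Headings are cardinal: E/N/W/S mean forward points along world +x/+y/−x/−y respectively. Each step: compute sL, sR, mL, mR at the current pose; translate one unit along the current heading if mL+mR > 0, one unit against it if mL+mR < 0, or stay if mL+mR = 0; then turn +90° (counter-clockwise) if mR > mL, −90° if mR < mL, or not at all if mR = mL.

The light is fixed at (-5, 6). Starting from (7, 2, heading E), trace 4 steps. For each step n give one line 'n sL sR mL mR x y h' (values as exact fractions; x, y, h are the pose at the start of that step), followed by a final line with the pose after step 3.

n=0: pose=(7,2,E); sL=200/229, sR=200/261; mL=200/261, mR=200/229; mL+mR=98000/59769 → advance +1; mR−mL=6400/59769 → turn +1·90°
n=1: pose=(8,2,N); sL=100/61, sR=100/113; mL=100/113, mR=100/61; mL+mR=17400/6893 → advance +1; mR−mL=5200/6893 → turn +1·90°
n=2: pose=(8,3,W); sL=8/5, sR=200/101; mL=200/101, mR=8/5; mL+mR=1808/505 → advance +1; mR−mL=-192/505 → turn -1·90°
n=3: pose=(7,3,N); sL=2, sR=50/49; mL=50/49, mR=2; mL+mR=148/49 → advance +1; mR−mL=48/49 → turn +1·90°

0 200/229 200/261 200/261 200/229 7 2 E
1 100/61 100/113 100/113 100/61 8 2 N
2 8/5 200/101 200/101 8/5 8 3 W
3 2 50/49 50/49 2 7 3 N
final 7 4 W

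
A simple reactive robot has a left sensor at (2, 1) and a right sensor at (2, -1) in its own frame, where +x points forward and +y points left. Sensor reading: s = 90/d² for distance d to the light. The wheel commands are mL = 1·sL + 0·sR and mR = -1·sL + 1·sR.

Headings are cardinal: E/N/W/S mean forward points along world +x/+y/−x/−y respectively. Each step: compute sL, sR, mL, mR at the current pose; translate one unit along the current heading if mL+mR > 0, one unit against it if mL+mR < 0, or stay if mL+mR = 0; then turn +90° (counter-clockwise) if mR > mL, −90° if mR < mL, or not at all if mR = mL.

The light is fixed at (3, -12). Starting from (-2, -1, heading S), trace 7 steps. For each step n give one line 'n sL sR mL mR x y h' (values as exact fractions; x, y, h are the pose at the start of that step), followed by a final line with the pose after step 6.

n=0: pose=(-2,-1,S); sL=90/97, sR=10/13; mL=90/97, mR=-200/1261; mL+mR=10/13 → advance +1; mR−mL=-1370/1261 → turn -1·90°
n=1: pose=(-2,-2,W); sL=9/13, sR=9/17; mL=9/13, mR=-36/221; mL+mR=9/17 → advance +1; mR−mL=-189/221 → turn -1·90°
n=2: pose=(-3,-2,N); sL=90/193, sR=90/169; mL=90/193, mR=2160/32617; mL+mR=90/169 → advance +1; mR−mL=-13050/32617 → turn -1·90°
n=3: pose=(-3,-1,E); sL=9/16, sR=45/58; mL=9/16, mR=99/464; mL+mR=45/58 → advance +1; mR−mL=-81/232 → turn -1·90°
n=4: pose=(-2,-1,S); sL=90/97, sR=10/13; mL=90/97, mR=-200/1261; mL+mR=10/13 → advance +1; mR−mL=-1370/1261 → turn -1·90°
n=5: pose=(-2,-2,W); sL=9/13, sR=9/17; mL=9/13, mR=-36/221; mL+mR=9/17 → advance +1; mR−mL=-189/221 → turn -1·90°
n=6: pose=(-3,-2,N); sL=90/193, sR=90/169; mL=90/193, mR=2160/32617; mL+mR=90/169 → advance +1; mR−mL=-13050/32617 → turn -1·90°

0 90/97 10/13 90/97 -200/1261 -2 -1 S
1 9/13 9/17 9/13 -36/221 -2 -2 W
2 90/193 90/169 90/193 2160/32617 -3 -2 N
3 9/16 45/58 9/16 99/464 -3 -1 E
4 90/97 10/13 90/97 -200/1261 -2 -1 S
5 9/13 9/17 9/13 -36/221 -2 -2 W
6 90/193 90/169 90/193 2160/32617 -3 -2 N
final -3 -1 E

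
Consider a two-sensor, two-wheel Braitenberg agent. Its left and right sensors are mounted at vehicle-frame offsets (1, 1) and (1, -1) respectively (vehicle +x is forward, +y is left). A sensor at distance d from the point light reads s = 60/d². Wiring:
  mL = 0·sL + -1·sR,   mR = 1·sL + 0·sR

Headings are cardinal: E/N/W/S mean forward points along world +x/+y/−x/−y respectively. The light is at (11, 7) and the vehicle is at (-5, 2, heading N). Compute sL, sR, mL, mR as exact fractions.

left sensor world pos  = (-6, 3); dL² = 305
right sensor world pos = (-4, 3); dR² = 241
sL = 60/305 = 12/61
sR = 60/241 = 60/241
mL = 0·sL + -1·sR = -60/241
mR = 1·sL + 0·sR = 12/61

12/61 60/241 -60/241 12/61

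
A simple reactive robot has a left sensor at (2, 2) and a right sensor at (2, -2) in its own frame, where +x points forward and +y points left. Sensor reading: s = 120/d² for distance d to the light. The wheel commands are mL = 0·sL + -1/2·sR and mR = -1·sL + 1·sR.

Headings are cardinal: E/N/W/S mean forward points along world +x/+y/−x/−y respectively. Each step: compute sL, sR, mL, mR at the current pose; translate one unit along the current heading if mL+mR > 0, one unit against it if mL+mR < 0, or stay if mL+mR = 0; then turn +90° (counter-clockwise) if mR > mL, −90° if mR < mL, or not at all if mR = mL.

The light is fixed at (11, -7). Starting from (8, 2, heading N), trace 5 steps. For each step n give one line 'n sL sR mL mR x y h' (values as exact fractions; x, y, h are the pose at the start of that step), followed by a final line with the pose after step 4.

n=0: pose=(8,2,N); sL=60/73, sR=60/61; mL=-30/61, mR=720/4453; mL+mR=-1470/4453 → advance -1; mR−mL=2910/4453 → turn +1·90°
n=1: pose=(8,1,W); sL=120/61, sR=24/25; mL=-12/25, mR=-1536/1525; mL+mR=-2268/1525 → advance -1; mR−mL=-804/1525 → turn -1·90°
n=2: pose=(9,1,N); sL=30/29, sR=6/5; mL=-3/5, mR=24/145; mL+mR=-63/145 → advance -1; mR−mL=111/145 → turn +1·90°
n=3: pose=(9,0,W); sL=120/41, sR=120/97; mL=-60/97, mR=-6720/3977; mL+mR=-9180/3977 → advance -1; mR−mL=-4260/3977 → turn -1·90°
n=4: pose=(10,0,N); sL=4/3, sR=60/41; mL=-30/41, mR=16/123; mL+mR=-74/123 → advance -1; mR−mL=106/123 → turn +1·90°

0 60/73 60/61 -30/61 720/4453 8 2 N
1 120/61 24/25 -12/25 -1536/1525 8 1 W
2 30/29 6/5 -3/5 24/145 9 1 N
3 120/41 120/97 -60/97 -6720/3977 9 0 W
4 4/3 60/41 -30/41 16/123 10 0 N
final 10 -1 W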